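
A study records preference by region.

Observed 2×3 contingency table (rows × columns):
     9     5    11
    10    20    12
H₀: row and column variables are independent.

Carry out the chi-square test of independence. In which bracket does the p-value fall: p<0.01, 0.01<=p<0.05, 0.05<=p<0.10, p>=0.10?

p-value bracket: 0.05<=p<0.10

Row totals [25, 42], col totals [19, 25, 23], n=67
χ² = (9−7.09)²/7.09 + (5−9.33)²/9.33 + (11−8.58)²/8.58 + (10−11.91)²/11.91 + (20−15.67)²/15.67 + (12−14.42)²/14.42 = 5.1118
df = 2
p-value (upper-tail) = 0.07762
→ bracket: 0.05<=p<0.10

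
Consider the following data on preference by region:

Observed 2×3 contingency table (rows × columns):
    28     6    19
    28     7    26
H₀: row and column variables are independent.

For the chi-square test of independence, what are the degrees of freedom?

degrees of freedom = 2

df = (r−1)(c−1) = (2−1)·(3−1) = 2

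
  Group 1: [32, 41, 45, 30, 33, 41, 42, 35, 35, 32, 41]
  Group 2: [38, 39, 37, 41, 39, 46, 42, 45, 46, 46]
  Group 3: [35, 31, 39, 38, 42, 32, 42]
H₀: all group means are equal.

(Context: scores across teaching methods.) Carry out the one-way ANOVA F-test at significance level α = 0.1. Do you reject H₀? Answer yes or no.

reject H₀: yes

Group means [37.00, 41.90, 37.00], grand mean 38.750
SSB = Σnᵢ(x̄ᵢ−x̄)² = 154.350; SSW = ΣΣ(x−x̄ᵢ)² = 496.900
MSB = 154.350/2 = 77.1750; MSW = 496.900/25 = 19.8760
F = MSB/MSW = 3.8828
df = (2, 25)
p-value (upper-tail) = 0.03400
At α=0.1: p < α → reject H₀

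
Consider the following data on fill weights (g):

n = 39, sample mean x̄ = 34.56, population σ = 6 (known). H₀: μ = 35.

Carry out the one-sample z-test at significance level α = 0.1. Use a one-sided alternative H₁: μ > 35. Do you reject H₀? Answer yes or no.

SE = σ/√n = 6/√39 = 0.9608
z = (x̄−μ₀)/SE = (34.56−35)/0.9608 = -0.4580
p-value (one-sided, H₁ greater) = 0.67651
At α=0.1: p ≥ α → fail to reject H₀

reject H₀: no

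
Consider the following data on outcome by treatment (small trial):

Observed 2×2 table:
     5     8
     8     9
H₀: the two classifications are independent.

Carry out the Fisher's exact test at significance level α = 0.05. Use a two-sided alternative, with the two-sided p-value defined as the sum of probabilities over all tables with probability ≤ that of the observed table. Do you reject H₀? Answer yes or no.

reject H₀: no

Margins: r₁=13, r₂=17, c₁=13, c₂=17, n=30
p_obs = C(13,5)·C(17,8)/C(30,13); sum pmf over tables with pmf ≤ p_obs
p-value (two-sided) = 0.72134
At α=0.05: p ≥ α → fail to reject H₀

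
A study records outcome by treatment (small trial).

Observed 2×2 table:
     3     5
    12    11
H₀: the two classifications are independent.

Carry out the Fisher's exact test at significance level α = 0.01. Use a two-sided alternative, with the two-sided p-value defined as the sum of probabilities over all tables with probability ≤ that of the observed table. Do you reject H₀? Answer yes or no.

reject H₀: no

Margins: r₁=8, r₂=23, c₁=15, c₂=16, n=31
p_obs = C(8,3)·C(23,12)/C(31,15); sum pmf over tables with pmf ≤ p_obs
p-value (two-sided) = 0.68508
At α=0.01: p ≥ α → fail to reject H₀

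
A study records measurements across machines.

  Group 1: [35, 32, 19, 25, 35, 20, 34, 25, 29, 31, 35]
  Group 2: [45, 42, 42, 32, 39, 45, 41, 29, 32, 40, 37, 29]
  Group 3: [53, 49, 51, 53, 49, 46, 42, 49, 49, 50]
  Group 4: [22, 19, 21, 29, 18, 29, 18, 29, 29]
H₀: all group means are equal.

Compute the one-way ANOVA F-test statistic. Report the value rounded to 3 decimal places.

test statistic = 43.716

Group means [29.09, 37.75, 49.10, 23.78], grand mean 35.190
SSB = Σnᵢ(x̄ᵢ−x̄)² = 3594.862; SSW = ΣΣ(x−x̄ᵢ)² = 1041.615
MSB = 3594.862/3 = 1198.2872; MSW = 1041.615/38 = 27.4109
F = MSB/MSW = 43.7157
df = (3, 38)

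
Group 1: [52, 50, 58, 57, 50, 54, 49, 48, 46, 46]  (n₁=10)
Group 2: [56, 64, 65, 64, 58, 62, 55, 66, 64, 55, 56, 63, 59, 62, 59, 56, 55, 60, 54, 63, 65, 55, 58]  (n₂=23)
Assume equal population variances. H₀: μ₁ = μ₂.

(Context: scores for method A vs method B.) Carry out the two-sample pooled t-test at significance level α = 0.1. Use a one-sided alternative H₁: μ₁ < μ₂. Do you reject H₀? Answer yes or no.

reject H₀: yes

x̄₁=51.000, s₁=4.216, n₁=10
x̄₂=59.739, s₂=4.002, n₂=23
s_p² = [9·4.216² + 22·4.002²]/31 = 16.5302
SE = √(s_p²·(1/10+1/23)) = 1.5400
t = (51.000−59.739)/1.5400 = -5.6746
df = 31
p-value (one-sided, H₁ less) = 0.00000
At α=0.1: p < α → reject H₀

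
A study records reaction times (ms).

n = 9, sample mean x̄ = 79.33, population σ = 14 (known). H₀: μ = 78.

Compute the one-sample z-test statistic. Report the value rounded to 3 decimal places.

test statistic = 0.285

SE = σ/√n = 14/√9 = 4.6667
z = (x̄−μ₀)/SE = (79.33−78)/4.6667 = 0.2850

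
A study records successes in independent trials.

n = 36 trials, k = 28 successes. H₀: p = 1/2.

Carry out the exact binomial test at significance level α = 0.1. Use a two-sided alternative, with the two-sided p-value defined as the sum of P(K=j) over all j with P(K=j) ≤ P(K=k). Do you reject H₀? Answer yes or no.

Exact binomial: n=36, k=28, p₀=1/2=0.5000
P(X=j) = C(n,j)·p₀^j·(1−p₀)^(n−j); p = Σ P(X=j) over j with P(X=j) ≤ P(X=28)
p-value (two-sided) = 0.00119
At α=0.1: p < α → reject H₀

reject H₀: yes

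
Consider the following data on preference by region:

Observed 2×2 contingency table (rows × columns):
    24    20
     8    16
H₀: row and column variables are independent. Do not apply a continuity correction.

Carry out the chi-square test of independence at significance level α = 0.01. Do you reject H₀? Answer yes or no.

Row totals [44, 24], col totals [32, 36], n=68
χ² = (24−20.71)²/20.71 + (20−23.29)²/23.29 + (8−11.29)²/11.29 + (16−12.71)²/12.71 = 2.8047
df = 1
p-value (upper-tail) = 0.09399
At α=0.01: p ≥ α → fail to reject H₀

reject H₀: no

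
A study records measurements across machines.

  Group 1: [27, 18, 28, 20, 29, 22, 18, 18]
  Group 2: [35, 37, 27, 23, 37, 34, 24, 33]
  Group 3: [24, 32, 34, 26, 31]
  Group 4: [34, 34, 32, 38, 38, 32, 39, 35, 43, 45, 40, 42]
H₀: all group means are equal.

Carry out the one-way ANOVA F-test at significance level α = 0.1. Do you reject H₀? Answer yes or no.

Group means [22.50, 31.25, 29.40, 37.67], grand mean 31.182
SSB = Σnᵢ(x̄ᵢ−x̄)² = 1123.542; SSW = ΣΣ(x−x̄ᵢ)² = 667.367
MSB = 1123.542/3 = 374.5141; MSW = 667.367/29 = 23.0126
F = MSB/MSW = 16.2743
df = (3, 29)
p-value (upper-tail) = 0.00000
At α=0.1: p < α → reject H₀

reject H₀: yes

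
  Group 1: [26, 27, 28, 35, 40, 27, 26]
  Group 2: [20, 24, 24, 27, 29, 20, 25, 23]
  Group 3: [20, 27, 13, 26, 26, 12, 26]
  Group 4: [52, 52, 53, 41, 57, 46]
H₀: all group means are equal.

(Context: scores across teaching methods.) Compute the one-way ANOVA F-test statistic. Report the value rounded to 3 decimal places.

test statistic = 38.923

Group means [29.86, 24.00, 21.43, 50.17], grand mean 30.429
SSB = Σnᵢ(x̄ᵢ−x̄)² = 3237.452; SSW = ΣΣ(x−x̄ᵢ)² = 665.405
MSB = 3237.452/3 = 1079.1508; MSW = 665.405/24 = 27.7252
F = MSB/MSW = 38.9231
df = (3, 24)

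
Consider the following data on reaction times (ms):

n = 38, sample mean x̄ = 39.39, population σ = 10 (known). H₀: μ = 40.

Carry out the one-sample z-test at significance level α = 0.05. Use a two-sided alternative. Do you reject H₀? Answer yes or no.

SE = σ/√n = 10/√38 = 1.6222
z = (x̄−μ₀)/SE = (39.39−40)/1.6222 = -0.3760
p-value (two-sided) = 0.70690
At α=0.05: p ≥ α → fail to reject H₀

reject H₀: no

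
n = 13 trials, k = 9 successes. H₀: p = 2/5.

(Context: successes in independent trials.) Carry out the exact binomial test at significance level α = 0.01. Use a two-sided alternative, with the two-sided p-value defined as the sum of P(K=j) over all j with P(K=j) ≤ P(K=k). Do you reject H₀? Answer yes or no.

reject H₀: no

Exact binomial: n=13, k=9, p₀=2/5=0.4000
P(X=j) = C(n,j)·p₀^j·(1−p₀)^(n−j); p = Σ P(X=j) over j with P(X=j) ≤ P(X=9)
p-value (two-sided) = 0.04471
At α=0.01: p ≥ α → fail to reject H₀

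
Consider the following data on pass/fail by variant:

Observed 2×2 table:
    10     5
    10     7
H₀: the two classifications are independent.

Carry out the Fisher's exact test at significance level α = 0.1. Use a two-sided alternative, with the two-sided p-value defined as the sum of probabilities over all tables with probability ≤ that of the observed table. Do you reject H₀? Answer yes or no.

reject H₀: no

Margins: r₁=15, r₂=17, c₁=20, c₂=12, n=32
p_obs = C(15,10)·C(17,10)/C(32,20); sum pmf over tables with pmf ≤ p_obs
p-value (two-sided) = 0.72567
At α=0.1: p ≥ α → fail to reject H₀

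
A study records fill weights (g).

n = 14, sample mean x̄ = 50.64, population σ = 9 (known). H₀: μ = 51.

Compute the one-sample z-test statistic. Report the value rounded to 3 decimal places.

SE = σ/√n = 9/√14 = 2.4054
z = (x̄−μ₀)/SE = (50.64−51)/2.4054 = -0.1497

test statistic = -0.150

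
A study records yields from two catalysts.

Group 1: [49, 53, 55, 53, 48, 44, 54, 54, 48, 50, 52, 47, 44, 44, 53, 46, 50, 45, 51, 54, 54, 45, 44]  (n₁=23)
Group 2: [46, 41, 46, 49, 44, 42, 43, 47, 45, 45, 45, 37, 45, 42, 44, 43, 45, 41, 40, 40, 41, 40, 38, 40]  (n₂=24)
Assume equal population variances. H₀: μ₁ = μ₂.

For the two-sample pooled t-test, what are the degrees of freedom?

degrees of freedom = 45

df = n₁ + n₂ − 2 = 23 + 24 − 2 = 45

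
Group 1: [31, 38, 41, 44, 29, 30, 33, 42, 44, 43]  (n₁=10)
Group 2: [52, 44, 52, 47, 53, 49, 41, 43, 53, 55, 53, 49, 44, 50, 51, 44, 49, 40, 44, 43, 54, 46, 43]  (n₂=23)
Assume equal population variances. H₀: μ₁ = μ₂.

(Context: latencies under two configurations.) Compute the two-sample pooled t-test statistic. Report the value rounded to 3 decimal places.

test statistic = -5.336

x̄₁=37.500, s₁=6.133, n₁=10
x̄₂=47.783, s₂=4.592, n₂=23
s_p² = [9·6.133² + 22·4.592²]/31 = 25.8843
SE = √(s_p²·(1/10+1/23)) = 1.9271
t = (37.500−47.783)/1.9271 = -5.3357
df = 31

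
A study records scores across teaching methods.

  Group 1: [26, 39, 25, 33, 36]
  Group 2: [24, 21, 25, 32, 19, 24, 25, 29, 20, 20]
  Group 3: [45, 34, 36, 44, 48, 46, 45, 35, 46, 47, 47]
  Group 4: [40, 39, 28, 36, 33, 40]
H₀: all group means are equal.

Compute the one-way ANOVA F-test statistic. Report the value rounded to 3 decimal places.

Group means [31.80, 23.90, 43.00, 36.00], grand mean 33.969
SSB = Σnᵢ(x̄ᵢ−x̄)² = 1959.269; SSW = ΣΣ(x−x̄ᵢ)² = 699.700
MSB = 1959.269/3 = 653.0896; MSW = 699.700/28 = 24.9893
F = MSB/MSW = 26.1348
df = (3, 28)

test statistic = 26.135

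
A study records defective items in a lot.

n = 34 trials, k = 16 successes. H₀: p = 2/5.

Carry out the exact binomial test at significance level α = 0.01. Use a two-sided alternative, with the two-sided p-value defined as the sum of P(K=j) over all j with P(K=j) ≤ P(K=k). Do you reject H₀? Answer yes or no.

reject H₀: no

Exact binomial: n=34, k=16, p₀=2/5=0.4000
P(X=j) = C(n,j)·p₀^j·(1−p₀)^(n−j); p = Σ P(X=j) over j with P(X=j) ≤ P(X=16)
p-value (two-sided) = 0.48425
At α=0.01: p ≥ α → fail to reject H₀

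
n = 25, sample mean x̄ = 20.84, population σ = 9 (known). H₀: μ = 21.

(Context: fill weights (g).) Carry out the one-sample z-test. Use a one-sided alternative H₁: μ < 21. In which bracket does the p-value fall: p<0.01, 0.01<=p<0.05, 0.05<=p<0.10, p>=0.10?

SE = σ/√n = 9/√25 = 1.8000
z = (x̄−μ₀)/SE = (20.84−21)/1.8000 = -0.0889
p-value (one-sided, H₁ less) = 0.46459
→ bracket: p>=0.10

p-value bracket: p>=0.10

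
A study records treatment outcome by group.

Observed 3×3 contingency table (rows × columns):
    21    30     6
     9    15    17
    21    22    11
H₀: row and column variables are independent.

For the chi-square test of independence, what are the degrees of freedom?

degrees of freedom = 4

df = (r−1)(c−1) = (3−1)·(3−1) = 4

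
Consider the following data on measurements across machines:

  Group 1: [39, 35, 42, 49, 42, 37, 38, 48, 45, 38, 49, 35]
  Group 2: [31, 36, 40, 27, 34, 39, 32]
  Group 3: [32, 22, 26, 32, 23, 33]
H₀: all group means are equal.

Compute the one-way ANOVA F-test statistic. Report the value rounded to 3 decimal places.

Group means [41.42, 34.14, 28.00], grand mean 36.160
SSB = Σnᵢ(x̄ᵢ−x̄)² = 759.586; SSW = ΣΣ(x−x̄ᵢ)² = 551.774
MSB = 759.586/2 = 379.7931; MSW = 551.774/22 = 25.0806
F = MSB/MSW = 15.1429
df = (2, 22)

test statistic = 15.143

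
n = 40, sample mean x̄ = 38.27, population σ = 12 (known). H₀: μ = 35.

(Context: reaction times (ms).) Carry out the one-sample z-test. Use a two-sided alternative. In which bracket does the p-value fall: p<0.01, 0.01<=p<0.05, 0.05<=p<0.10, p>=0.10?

SE = σ/√n = 12/√40 = 1.8974
z = (x̄−μ₀)/SE = (38.27−35)/1.8974 = 1.7234
p-value (two-sided) = 0.08481
→ bracket: 0.05<=p<0.10

p-value bracket: 0.05<=p<0.10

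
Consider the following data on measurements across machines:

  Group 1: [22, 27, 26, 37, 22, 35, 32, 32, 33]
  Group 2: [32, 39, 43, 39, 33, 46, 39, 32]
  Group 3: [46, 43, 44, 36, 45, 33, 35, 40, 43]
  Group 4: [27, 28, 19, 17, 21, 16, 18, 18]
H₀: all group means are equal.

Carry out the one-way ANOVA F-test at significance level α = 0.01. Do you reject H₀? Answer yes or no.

Group means [29.56, 37.88, 40.56, 20.50], grand mean 32.294
SSB = Σnᵢ(x̄ᵢ−x̄)² = 2043.739; SSW = ΣΣ(x−x̄ᵢ)² = 759.319
MSB = 2043.739/3 = 681.2465; MSW = 759.319/30 = 25.3106
F = MSB/MSW = 26.9154
df = (3, 30)
p-value (upper-tail) = 0.00000
At α=0.01: p < α → reject H₀

reject H₀: yes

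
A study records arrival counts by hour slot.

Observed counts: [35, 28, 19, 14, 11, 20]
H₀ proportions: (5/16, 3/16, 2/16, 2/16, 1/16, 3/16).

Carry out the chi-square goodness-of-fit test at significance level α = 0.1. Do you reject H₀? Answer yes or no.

n = 127; E_i = n·p_i = [39.69, 23.81, 15.88, 15.88, 7.94, 23.81]
χ² = (35−39.69)²/39.69 + (28−23.81)²/23.81 + (19−15.88)²/15.88 + (14−15.88)²/15.88 + (11−7.94)²/7.94 + (20−23.81)²/23.81 = 3.9186
df = 5
p-value (upper-tail) = 0.56119
At α=0.1: p ≥ α → fail to reject H₀

reject H₀: no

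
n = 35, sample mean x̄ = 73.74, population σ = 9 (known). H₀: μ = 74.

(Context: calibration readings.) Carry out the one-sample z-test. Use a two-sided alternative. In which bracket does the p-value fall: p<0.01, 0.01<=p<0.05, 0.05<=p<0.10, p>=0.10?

p-value bracket: p>=0.10

SE = σ/√n = 9/√35 = 1.5213
z = (x̄−μ₀)/SE = (73.74−74)/1.5213 = -0.1709
p-value (two-sided) = 0.86430
→ bracket: p>=0.10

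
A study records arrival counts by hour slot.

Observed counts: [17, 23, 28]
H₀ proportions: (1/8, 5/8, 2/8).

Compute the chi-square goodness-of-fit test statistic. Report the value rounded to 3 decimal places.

test statistic = 24.565

n = 68; E_i = n·p_i = [8.50, 42.50, 17.00]
χ² = (17−8.50)²/8.50 + (23−42.50)²/42.50 + (28−17.00)²/17.00 = 24.5647
df = 2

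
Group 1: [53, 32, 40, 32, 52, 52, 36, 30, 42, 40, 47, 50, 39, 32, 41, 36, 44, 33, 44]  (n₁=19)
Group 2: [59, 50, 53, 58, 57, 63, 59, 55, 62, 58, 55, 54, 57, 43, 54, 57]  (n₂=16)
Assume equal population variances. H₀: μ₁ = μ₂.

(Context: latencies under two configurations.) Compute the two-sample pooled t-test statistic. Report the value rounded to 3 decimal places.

test statistic = -6.969

x̄₁=40.789, s₁=7.473, n₁=19
x̄₂=55.875, s₂=4.745, n₂=16
s_p² = [18·7.473² + 15·4.745²]/33 = 40.6942
SE = √(s_p²·(1/19+1/16)) = 2.1645
t = (40.789−55.875)/2.1645 = -6.9694
df = 33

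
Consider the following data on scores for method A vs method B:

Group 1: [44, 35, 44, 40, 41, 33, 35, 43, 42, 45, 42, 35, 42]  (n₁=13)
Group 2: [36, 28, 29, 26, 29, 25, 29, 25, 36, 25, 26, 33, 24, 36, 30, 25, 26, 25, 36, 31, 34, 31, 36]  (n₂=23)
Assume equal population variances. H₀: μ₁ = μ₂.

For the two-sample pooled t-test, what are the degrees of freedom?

degrees of freedom = 34

df = n₁ + n₂ − 2 = 13 + 23 − 2 = 34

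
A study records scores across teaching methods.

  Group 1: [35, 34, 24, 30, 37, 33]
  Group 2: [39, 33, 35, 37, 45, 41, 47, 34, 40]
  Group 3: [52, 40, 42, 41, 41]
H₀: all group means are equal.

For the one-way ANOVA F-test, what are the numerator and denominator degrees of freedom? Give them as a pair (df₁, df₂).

k = 3 groups, N = 20 total
df = (k−1, N−k) = (3−1, 20−3) = (2, 17)

degrees of freedom = [2, 17]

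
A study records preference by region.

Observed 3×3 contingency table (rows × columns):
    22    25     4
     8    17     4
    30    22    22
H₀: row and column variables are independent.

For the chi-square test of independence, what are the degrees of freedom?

df = (r−1)(c−1) = (3−1)·(3−1) = 4

degrees of freedom = 4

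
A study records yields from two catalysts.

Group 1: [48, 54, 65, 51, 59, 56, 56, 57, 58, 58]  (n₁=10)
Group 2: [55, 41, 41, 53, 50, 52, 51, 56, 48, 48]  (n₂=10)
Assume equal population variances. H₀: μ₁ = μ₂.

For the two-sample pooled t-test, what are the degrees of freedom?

degrees of freedom = 18

df = n₁ + n₂ − 2 = 10 + 10 − 2 = 18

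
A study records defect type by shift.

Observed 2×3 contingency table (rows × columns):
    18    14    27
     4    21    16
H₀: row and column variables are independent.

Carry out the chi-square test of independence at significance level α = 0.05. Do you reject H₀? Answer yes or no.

Row totals [59, 41], col totals [22, 35, 43], n=100
χ² = (18−12.98)²/12.98 + (14−20.65)²/20.65 + (27−25.37)²/25.37 + (4−9.02)²/9.02 + (21−14.35)²/14.35 + (16−17.63)²/17.63 = 10.2140
df = 2
p-value (upper-tail) = 0.00605
At α=0.05: p < α → reject H₀

reject H₀: yes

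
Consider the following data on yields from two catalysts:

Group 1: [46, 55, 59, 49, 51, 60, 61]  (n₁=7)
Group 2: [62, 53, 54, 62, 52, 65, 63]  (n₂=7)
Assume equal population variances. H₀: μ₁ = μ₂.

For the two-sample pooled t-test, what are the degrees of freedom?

df = n₁ + n₂ − 2 = 7 + 7 − 2 = 12

degrees of freedom = 12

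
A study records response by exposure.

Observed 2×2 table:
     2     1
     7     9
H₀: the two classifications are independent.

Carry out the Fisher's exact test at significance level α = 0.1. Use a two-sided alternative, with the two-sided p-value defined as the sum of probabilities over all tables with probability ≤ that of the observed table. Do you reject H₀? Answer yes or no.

reject H₀: no

Margins: r₁=3, r₂=16, c₁=9, c₂=10, n=19
p_obs = C(3,2)·C(16,7)/C(19,9); sum pmf over tables with pmf ≤ p_obs
p-value (two-sided) = 0.58204
At α=0.1: p ≥ α → fail to reject H₀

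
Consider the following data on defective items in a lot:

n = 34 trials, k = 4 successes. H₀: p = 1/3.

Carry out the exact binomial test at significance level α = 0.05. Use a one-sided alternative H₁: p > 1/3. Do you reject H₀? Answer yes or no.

Exact binomial: n=34, k=4, p₀=1/3=0.3333
P(X≥4) from Σ C(n,i)·p₀^i·(1−p₀)^(n−i)
p-value (one-sided, H₁ greater) = 0.99907
At α=0.05: p ≥ α → fail to reject H₀

reject H₀: no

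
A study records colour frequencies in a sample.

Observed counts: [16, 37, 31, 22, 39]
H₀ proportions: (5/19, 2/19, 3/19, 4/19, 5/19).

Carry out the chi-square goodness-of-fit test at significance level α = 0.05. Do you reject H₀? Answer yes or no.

n = 145; E_i = n·p_i = [38.16, 15.26, 22.89, 30.53, 38.16]
χ² = (16−38.16)²/38.16 + (37−15.26)²/15.26 + (31−22.89)²/22.89 + (22−30.53)²/30.53 + (39−38.16)²/38.16 = 49.0926
df = 4
p-value (upper-tail) = 0.00000
At α=0.05: p < α → reject H₀

reject H₀: yes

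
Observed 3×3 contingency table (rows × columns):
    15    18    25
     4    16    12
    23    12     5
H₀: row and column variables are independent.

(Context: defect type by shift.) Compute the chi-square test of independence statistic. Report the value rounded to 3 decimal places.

Row totals [58, 32, 40], col totals [42, 46, 42], n=130
χ² = (15−18.74)²/18.74 + (18−20.52)²/20.52 + (25−18.74)²/18.74 + (4−10.34)²/10.34 + (16−11.32)²/11.32 + (12−10.34)²/10.34 + (23−12.92)²/12.92 + (12−14.15)²/14.15 + (5−12.92)²/12.92 = 22.2762
df = 4

test statistic = 22.276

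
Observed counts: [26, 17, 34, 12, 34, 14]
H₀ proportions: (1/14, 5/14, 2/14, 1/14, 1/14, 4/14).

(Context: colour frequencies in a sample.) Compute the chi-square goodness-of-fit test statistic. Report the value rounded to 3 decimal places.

test statistic = 134.907

n = 137; E_i = n·p_i = [9.79, 48.93, 19.57, 9.79, 9.79, 39.14]
χ² = (26−9.79)²/9.79 + (17−48.93)²/48.93 + (34−19.57)²/19.57 + (12−9.79)²/9.79 + (34−9.79)²/9.79 + (14−39.14)²/39.14 = 134.9066
df = 5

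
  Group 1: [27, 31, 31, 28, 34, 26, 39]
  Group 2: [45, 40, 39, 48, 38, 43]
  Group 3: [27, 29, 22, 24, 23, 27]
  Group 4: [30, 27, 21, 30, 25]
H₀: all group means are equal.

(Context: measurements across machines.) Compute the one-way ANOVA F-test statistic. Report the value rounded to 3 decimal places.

Group means [30.86, 42.17, 25.33, 26.60], grand mean 31.417
SSB = Σnᵢ(x̄ᵢ−x̄)² = 1033.610; SSW = ΣΣ(x−x̄ᵢ)² = 292.224
MSB = 1033.610/3 = 344.5365; MSW = 292.224/20 = 14.6112
F = MSB/MSW = 23.5803
df = (3, 20)

test statistic = 23.580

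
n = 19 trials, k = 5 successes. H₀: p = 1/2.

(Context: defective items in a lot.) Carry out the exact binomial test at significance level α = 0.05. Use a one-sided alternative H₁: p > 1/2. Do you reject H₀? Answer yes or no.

Exact binomial: n=19, k=5, p₀=1/2=0.5000
P(X≥5) from Σ C(n,i)·p₀^i·(1−p₀)^(n−i)
p-value (one-sided, H₁ greater) = 0.99039
At α=0.05: p ≥ α → fail to reject H₀

reject H₀: no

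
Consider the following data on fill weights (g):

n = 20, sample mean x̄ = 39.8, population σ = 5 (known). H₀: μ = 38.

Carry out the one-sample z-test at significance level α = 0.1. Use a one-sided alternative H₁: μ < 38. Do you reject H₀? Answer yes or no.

SE = σ/√n = 5/√20 = 1.1180
z = (x̄−μ₀)/SE = (39.8−38)/1.1180 = 1.6100
p-value (one-sided, H₁ less) = 0.94630
At α=0.1: p ≥ α → fail to reject H₀

reject H₀: no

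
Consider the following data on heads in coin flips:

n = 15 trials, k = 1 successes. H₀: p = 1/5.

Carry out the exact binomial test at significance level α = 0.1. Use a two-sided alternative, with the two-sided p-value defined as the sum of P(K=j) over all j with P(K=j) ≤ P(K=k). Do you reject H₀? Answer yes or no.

Exact binomial: n=15, k=1, p₀=1/5=0.2000
P(X=j) = C(n,j)·p₀^j·(1−p₀)^(n−j); p = Σ P(X=j) over j with P(X=j) ≤ P(X=1)
p-value (two-sided) = 0.33136
At α=0.1: p ≥ α → fail to reject H₀

reject H₀: no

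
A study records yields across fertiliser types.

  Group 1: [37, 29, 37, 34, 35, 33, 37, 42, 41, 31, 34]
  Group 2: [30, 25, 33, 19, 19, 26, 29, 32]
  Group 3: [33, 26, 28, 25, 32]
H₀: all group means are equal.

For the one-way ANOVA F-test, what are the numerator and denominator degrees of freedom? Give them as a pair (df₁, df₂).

k = 3 groups, N = 24 total
df = (k−1, N−k) = (3−1, 24−3) = (2, 21)

degrees of freedom = [2, 21]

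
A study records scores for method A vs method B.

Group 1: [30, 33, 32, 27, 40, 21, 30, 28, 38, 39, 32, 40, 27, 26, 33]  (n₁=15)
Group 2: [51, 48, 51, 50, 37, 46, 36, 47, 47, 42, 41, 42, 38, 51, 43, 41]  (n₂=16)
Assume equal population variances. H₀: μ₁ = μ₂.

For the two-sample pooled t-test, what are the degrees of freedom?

degrees of freedom = 29

df = n₁ + n₂ − 2 = 15 + 16 − 2 = 29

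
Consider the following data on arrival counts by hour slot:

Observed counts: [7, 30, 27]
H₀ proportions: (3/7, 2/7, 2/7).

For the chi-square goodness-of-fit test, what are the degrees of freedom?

df = k − 1 = 3 − 1 = 2

degrees of freedom = 2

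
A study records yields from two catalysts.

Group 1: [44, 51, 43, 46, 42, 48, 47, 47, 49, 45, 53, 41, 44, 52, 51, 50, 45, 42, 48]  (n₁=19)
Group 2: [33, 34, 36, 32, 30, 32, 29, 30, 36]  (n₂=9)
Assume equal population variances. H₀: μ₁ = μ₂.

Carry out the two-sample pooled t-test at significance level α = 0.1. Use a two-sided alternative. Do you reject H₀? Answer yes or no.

x̄₁=46.737, s₁=3.619, n₁=19
x̄₂=32.444, s₂=2.555, n₂=9
s_p² = [18·3.619² + 8·2.555²]/26 = 11.0733
SE = √(s_p²·(1/19+1/9)) = 1.3465
t = (46.737−32.444)/1.3465 = 10.6141
df = 26
p-value (two-sided) = 0.00000
At α=0.1: p < α → reject H₀

reject H₀: yes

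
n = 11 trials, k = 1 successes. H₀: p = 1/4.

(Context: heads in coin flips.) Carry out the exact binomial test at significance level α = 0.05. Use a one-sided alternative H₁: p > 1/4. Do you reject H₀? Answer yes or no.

reject H₀: no

Exact binomial: n=11, k=1, p₀=1/4=0.2500
P(X≥1) from Σ C(n,i)·p₀^i·(1−p₀)^(n−i)
p-value (one-sided, H₁ greater) = 0.95776
At α=0.05: p ≥ α → fail to reject H₀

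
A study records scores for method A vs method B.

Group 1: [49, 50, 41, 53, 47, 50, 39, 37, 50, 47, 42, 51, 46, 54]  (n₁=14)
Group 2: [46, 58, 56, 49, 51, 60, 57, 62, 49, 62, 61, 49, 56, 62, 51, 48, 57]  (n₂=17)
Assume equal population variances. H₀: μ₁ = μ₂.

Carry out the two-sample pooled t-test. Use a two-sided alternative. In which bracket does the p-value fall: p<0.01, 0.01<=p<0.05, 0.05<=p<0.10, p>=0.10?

p-value bracket: p<0.01

x̄₁=46.857, s₁=5.246, n₁=14
x̄₂=54.941, s₂=5.573, n₂=17
s_p² = [13·5.246² + 16·5.573²]/29 = 29.4709
SE = √(s_p²·(1/14+1/17)) = 1.9592
t = (46.857−54.941)/1.9592 = -4.1261
df = 29
p-value (two-sided) = 0.00028
→ bracket: p<0.01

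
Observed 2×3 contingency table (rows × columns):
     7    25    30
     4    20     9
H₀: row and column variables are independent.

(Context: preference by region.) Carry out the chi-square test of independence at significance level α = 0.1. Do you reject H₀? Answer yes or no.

reject H₀: no

Row totals [62, 33], col totals [11, 45, 39], n=95
χ² = (7−7.18)²/7.18 + (25−29.37)²/29.37 + (30−25.45)²/25.45 + (4−3.82)²/3.82 + (20−15.63)²/15.63 + (9−13.55)²/13.55 = 4.2223
df = 2
p-value (upper-tail) = 0.12110
At α=0.1: p ≥ α → fail to reject H₀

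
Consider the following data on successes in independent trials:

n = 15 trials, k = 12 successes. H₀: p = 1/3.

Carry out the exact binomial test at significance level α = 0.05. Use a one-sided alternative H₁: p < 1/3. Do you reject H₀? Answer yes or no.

Exact binomial: n=15, k=12, p₀=1/3=0.3333
P(X≤12) from Σ C(n,i)·p₀^i·(1−p₀)^(n−i)
p-value (one-sided, H₁ less) = 0.99997
At α=0.05: p ≥ α → fail to reject H₀

reject H₀: no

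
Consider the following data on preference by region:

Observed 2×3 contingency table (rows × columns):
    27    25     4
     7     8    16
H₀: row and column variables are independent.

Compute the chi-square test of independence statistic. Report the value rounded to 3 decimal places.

test statistic = 22.387

Row totals [56, 31], col totals [34, 33, 20], n=87
χ² = (27−21.89)²/21.89 + (25−21.24)²/21.24 + (4−12.87)²/12.87 + (7−12.11)²/12.11 + (8−11.76)²/11.76 + (16−7.13)²/7.13 = 22.3869
df = 2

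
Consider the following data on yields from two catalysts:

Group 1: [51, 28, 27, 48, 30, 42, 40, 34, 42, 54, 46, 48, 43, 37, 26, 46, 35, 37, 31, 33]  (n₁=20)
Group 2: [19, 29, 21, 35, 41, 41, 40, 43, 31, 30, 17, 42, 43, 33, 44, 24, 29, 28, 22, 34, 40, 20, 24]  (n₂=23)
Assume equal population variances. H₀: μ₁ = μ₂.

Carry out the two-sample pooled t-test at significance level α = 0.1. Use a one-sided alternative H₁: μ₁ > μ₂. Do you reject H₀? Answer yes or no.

reject H₀: yes

x̄₁=38.900, s₁=8.360, n₁=20
x̄₂=31.739, s₂=8.828, n₂=23
s_p² = [19·8.360² + 22·8.828²]/41 = 74.2008
SE = √(s_p²·(1/20+1/23)) = 2.6337
t = (38.900−31.739)/2.6337 = 2.7190
df = 41
p-value (one-sided, H₁ greater) = 0.00478
At α=0.1: p < α → reject H₀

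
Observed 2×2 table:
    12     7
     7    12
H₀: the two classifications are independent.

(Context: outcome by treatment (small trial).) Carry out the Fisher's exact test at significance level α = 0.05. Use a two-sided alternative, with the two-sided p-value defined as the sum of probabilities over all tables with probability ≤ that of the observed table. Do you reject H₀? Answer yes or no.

Margins: r₁=19, r₂=19, c₁=19, c₂=19, n=38
p_obs = C(19,12)·C(19,7)/C(38,19); sum pmf over tables with pmf ≤ p_obs
p-value (two-sided) = 0.19388
At α=0.05: p ≥ α → fail to reject H₀

reject H₀: no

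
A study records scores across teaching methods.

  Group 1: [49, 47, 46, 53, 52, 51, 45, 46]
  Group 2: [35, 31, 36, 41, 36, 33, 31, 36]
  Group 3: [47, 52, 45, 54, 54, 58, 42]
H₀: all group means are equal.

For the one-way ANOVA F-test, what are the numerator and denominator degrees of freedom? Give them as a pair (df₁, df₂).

degrees of freedom = [2, 20]

k = 3 groups, N = 23 total
df = (k−1, N−k) = (3−1, 23−3) = (2, 20)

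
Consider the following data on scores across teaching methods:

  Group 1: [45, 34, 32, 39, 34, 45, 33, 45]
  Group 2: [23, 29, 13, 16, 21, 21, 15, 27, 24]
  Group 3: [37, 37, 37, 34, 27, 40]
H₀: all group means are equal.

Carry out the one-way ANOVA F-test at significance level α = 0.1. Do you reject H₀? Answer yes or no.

reject H₀: yes

Group means [38.38, 21.00, 35.33], grand mean 30.783
SSB = Σnᵢ(x̄ᵢ−x̄)² = 1446.705; SSW = ΣΣ(x−x̄ᵢ)² = 579.208
MSB = 1446.705/2 = 723.3524; MSW = 579.208/20 = 28.9604
F = MSB/MSW = 24.9773
df = (2, 20)
p-value (upper-tail) = 0.00000
At α=0.1: p < α → reject H₀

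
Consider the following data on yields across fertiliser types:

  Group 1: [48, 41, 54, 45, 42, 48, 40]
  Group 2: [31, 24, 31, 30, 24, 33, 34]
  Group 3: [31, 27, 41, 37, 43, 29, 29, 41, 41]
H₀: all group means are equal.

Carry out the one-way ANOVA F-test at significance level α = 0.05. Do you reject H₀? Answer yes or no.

Group means [45.43, 29.57, 35.44], grand mean 36.696
SSB = Σnᵢ(x̄ᵢ−x̄)² = 903.219; SSW = ΣΣ(x−x̄ᵢ)² = 571.651
MSB = 903.219/2 = 451.6094; MSW = 571.651/20 = 28.5825
F = MSB/MSW = 15.8002
df = (2, 20)
p-value (upper-tail) = 0.00008
At α=0.05: p < α → reject H₀

reject H₀: yes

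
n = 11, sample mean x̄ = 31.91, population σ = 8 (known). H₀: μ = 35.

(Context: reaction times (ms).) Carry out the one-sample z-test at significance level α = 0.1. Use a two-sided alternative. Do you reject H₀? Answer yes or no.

SE = σ/√n = 8/√11 = 2.4121
z = (x̄−μ₀)/SE = (31.91−35)/2.4121 = -1.2810
p-value (two-sided) = 0.20018
At α=0.1: p ≥ α → fail to reject H₀

reject H₀: no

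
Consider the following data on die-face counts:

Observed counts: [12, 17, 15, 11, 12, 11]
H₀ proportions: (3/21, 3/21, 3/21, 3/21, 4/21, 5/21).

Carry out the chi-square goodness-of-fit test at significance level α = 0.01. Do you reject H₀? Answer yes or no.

reject H₀: no

n = 78; E_i = n·p_i = [11.14, 11.14, 11.14, 11.14, 14.86, 18.57]
χ² = (12−11.14)²/11.14 + (17−11.14)²/11.14 + (15−11.14)²/11.14 + (11−11.14)²/11.14 + (12−14.86)²/14.86 + (11−18.57)²/18.57 = 8.1179
df = 5
p-value (upper-tail) = 0.14985
At α=0.01: p ≥ α → fail to reject H₀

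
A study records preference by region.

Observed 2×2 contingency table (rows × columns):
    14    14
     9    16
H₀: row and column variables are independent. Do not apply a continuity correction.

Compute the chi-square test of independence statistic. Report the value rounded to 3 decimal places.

test statistic = 1.054

Row totals [28, 25], col totals [23, 30], n=53
χ² = (14−12.15)²/12.15 + (14−15.85)²/15.85 + (9−10.85)²/10.85 + (16−14.15)²/14.15 = 1.0539
df = 1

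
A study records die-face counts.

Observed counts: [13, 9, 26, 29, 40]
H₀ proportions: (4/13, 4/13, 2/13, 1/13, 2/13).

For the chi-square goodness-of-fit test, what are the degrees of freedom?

df = k − 1 = 5 − 1 = 4

degrees of freedom = 4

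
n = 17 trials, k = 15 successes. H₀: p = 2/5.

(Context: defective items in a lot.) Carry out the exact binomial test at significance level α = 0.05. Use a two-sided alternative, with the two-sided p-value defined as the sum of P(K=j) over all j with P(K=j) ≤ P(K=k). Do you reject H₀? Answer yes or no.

reject H₀: yes

Exact binomial: n=17, k=15, p₀=2/5=0.4000
P(X=j) = C(n,j)·p₀^j·(1−p₀)^(n−j); p = Σ P(X=j) over j with P(X=j) ≤ P(X=15)
p-value (two-sided) = 0.00006
At α=0.05: p < α → reject H₀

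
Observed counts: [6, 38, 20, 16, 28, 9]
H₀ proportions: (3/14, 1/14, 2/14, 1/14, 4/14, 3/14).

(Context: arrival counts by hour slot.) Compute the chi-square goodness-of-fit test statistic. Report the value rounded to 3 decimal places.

test statistic = 138.470

n = 117; E_i = n·p_i = [25.07, 8.36, 16.71, 8.36, 33.43, 25.07]
χ² = (6−25.07)²/25.07 + (38−8.36)²/8.36 + (20−16.71)²/16.71 + (16−8.36)²/8.36 + (28−33.43)²/33.43 + (9−25.07)²/25.07 = 138.4701
df = 5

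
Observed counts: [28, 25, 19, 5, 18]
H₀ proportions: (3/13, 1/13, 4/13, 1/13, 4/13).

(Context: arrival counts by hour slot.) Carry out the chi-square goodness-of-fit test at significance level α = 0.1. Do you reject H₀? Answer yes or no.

reject H₀: yes

n = 95; E_i = n·p_i = [21.92, 7.31, 29.23, 7.31, 29.23]
χ² = (28−21.92)²/21.92 + (25−7.31)²/7.31 + (19−29.23)²/29.23 + (5−7.31)²/7.31 + (18−29.23)²/29.23 = 53.1430
df = 4
p-value (upper-tail) = 0.00000
At α=0.1: p < α → reject H₀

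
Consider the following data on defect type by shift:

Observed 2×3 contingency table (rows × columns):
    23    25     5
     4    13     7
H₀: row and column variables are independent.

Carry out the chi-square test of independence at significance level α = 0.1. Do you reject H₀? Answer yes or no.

Row totals [53, 24], col totals [27, 38, 12], n=77
χ² = (23−18.58)²/18.58 + (25−26.16)²/26.16 + (5−8.26)²/8.26 + (4−8.42)²/8.42 + (13−11.84)²/11.84 + (7−3.74)²/3.74 = 7.6572
df = 2
p-value (upper-tail) = 0.02174
At α=0.1: p < α → reject H₀

reject H₀: yes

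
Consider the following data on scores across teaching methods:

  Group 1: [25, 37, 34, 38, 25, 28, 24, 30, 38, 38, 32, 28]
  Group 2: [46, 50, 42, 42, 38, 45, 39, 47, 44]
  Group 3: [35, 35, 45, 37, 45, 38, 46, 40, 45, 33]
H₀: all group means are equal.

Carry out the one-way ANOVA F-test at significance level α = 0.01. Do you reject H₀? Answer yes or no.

reject H₀: yes

Group means [31.42, 43.67, 39.90], grand mean 37.710
SSB = Σnᵢ(x̄ᵢ−x̄)² = 842.570; SSW = ΣΣ(x−x̄ᵢ)² = 671.817
MSB = 842.570/2 = 421.2852; MSW = 671.817/28 = 23.9935
F = MSB/MSW = 17.5583
df = (2, 28)
p-value (upper-tail) = 0.00001
At α=0.01: p < α → reject H₀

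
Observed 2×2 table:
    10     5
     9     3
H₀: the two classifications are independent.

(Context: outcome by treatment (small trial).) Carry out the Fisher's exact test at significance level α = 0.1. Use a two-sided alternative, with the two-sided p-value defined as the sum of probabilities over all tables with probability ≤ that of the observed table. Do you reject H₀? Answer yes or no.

reject H₀: no

Margins: r₁=15, r₂=12, c₁=19, c₂=8, n=27
p_obs = C(15,10)·C(12,9)/C(27,19); sum pmf over tables with pmf ≤ p_obs
p-value (two-sided) = 0.69565
At α=0.1: p ≥ α → fail to reject H₀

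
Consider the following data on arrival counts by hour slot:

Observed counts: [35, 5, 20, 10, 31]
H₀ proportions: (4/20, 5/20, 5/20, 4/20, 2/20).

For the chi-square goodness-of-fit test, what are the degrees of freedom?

degrees of freedom = 4

df = k − 1 = 5 − 1 = 4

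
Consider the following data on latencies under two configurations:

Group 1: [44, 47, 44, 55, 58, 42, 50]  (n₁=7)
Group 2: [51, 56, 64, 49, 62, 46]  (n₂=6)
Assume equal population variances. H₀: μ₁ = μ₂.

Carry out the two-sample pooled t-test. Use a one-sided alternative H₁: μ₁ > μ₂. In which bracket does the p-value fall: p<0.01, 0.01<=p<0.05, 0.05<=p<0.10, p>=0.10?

x̄₁=48.571, s₁=6.051, n₁=7
x̄₂=54.667, s₂=7.257, n₂=6
s_p² = [6·6.051² + 5·7.257²]/11 = 43.9134
SE = √(s_p²·(1/7+1/6)) = 3.6868
t = (48.571−54.667)/3.6868 = -1.6533
df = 11
p-value (one-sided, H₁ greater) = 0.93675
→ bracket: p>=0.10

p-value bracket: p>=0.10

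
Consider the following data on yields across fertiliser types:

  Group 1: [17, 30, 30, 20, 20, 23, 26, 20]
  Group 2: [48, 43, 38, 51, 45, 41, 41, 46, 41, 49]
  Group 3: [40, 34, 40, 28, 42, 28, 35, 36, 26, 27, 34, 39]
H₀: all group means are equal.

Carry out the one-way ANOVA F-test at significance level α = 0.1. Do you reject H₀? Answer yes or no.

reject H₀: yes

Group means [23.25, 44.30, 34.08], grand mean 34.600
SSB = Σnᵢ(x̄ᵢ−x̄)² = 1974.683; SSW = ΣΣ(x−x̄ᵢ)² = 678.517
MSB = 1974.683/2 = 987.3417; MSW = 678.517/27 = 25.1302
F = MSB/MSW = 39.2890
df = (2, 27)
p-value (upper-tail) = 0.00000
At α=0.1: p < α → reject H₀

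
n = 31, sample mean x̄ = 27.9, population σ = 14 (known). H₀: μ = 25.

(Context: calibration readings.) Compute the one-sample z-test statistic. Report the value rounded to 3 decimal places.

SE = σ/√n = 14/√31 = 2.5145
z = (x̄−μ₀)/SE = (27.9−25)/2.5145 = 1.1533

test statistic = 1.153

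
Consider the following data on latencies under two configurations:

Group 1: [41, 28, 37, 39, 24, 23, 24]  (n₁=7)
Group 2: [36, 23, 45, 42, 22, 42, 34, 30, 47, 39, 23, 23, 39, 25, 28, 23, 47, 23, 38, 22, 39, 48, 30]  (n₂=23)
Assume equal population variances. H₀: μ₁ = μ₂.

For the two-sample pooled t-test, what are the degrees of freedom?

degrees of freedom = 28

df = n₁ + n₂ − 2 = 7 + 23 − 2 = 28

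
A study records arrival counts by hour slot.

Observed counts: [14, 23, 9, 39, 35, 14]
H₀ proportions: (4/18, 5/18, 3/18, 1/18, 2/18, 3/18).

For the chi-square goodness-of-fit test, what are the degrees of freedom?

df = k − 1 = 6 − 1 = 5

degrees of freedom = 5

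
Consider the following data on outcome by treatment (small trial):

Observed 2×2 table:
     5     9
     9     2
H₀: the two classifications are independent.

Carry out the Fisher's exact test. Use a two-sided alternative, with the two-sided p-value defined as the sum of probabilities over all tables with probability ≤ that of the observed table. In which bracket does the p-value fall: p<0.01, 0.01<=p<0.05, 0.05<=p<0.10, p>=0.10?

p-value bracket: 0.01<=p<0.05

Margins: r₁=14, r₂=11, c₁=14, c₂=11, n=25
p_obs = C(14,5)·C(11,9)/C(25,14); sum pmf over tables with pmf ≤ p_obs
p-value (two-sided) = 0.04189
→ bracket: 0.01<=p<0.05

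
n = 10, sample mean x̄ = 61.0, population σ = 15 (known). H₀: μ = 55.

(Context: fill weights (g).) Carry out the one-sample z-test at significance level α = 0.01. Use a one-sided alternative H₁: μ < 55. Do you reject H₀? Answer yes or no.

SE = σ/√n = 15/√10 = 4.7434
z = (x̄−μ₀)/SE = (61.0−55)/4.7434 = 1.2649
p-value (one-sided, H₁ less) = 0.89705
At α=0.01: p ≥ α → fail to reject H₀

reject H₀: no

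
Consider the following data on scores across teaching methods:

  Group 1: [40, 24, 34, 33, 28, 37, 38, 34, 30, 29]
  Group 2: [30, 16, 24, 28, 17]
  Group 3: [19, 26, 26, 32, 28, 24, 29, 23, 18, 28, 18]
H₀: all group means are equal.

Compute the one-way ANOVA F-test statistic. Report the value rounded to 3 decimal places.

Group means [32.70, 23.00, 24.64], grand mean 27.423
SSB = Σnᵢ(x̄ᵢ−x̄)² = 461.701; SSW = ΣΣ(x−x̄ᵢ)² = 604.645
MSB = 461.701/2 = 230.8503; MSW = 604.645/23 = 26.2889
F = MSB/MSW = 8.7813
df = (2, 23)

test statistic = 8.781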